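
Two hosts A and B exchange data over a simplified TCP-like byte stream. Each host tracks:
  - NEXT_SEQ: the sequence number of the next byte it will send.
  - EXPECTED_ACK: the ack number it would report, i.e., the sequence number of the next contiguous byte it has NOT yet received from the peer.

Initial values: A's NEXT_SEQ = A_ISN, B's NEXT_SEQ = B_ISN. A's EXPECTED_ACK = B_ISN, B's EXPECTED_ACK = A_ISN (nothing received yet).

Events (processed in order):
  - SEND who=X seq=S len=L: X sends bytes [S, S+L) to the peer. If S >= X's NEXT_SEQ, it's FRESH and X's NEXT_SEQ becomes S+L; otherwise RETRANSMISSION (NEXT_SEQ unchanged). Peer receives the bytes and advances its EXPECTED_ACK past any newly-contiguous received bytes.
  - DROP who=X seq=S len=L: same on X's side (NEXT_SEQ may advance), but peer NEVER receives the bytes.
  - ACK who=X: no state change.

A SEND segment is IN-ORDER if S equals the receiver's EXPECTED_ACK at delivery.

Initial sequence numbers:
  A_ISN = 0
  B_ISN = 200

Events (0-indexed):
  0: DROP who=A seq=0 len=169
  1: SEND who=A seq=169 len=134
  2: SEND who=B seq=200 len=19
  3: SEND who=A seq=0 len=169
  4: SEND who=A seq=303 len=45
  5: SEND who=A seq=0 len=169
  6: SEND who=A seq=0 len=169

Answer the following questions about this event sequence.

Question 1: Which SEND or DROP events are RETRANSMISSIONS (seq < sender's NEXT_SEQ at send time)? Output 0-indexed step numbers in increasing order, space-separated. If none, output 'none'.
Answer: 3 5 6

Derivation:
Step 0: DROP seq=0 -> fresh
Step 1: SEND seq=169 -> fresh
Step 2: SEND seq=200 -> fresh
Step 3: SEND seq=0 -> retransmit
Step 4: SEND seq=303 -> fresh
Step 5: SEND seq=0 -> retransmit
Step 6: SEND seq=0 -> retransmit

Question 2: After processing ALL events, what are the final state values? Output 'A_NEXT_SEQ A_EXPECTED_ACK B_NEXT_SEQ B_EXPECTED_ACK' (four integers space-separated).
Answer: 348 219 219 348

Derivation:
After event 0: A_seq=169 A_ack=200 B_seq=200 B_ack=0
After event 1: A_seq=303 A_ack=200 B_seq=200 B_ack=0
After event 2: A_seq=303 A_ack=219 B_seq=219 B_ack=0
After event 3: A_seq=303 A_ack=219 B_seq=219 B_ack=303
After event 4: A_seq=348 A_ack=219 B_seq=219 B_ack=348
After event 5: A_seq=348 A_ack=219 B_seq=219 B_ack=348
After event 6: A_seq=348 A_ack=219 B_seq=219 B_ack=348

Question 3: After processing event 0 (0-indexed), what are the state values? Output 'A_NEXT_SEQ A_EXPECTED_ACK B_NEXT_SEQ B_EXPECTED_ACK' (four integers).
After event 0: A_seq=169 A_ack=200 B_seq=200 B_ack=0

169 200 200 0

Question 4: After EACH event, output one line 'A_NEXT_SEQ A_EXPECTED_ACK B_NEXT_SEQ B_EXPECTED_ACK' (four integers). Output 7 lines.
169 200 200 0
303 200 200 0
303 219 219 0
303 219 219 303
348 219 219 348
348 219 219 348
348 219 219 348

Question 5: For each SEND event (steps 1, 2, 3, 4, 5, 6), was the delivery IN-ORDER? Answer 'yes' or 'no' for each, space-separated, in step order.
Answer: no yes yes yes no no

Derivation:
Step 1: SEND seq=169 -> out-of-order
Step 2: SEND seq=200 -> in-order
Step 3: SEND seq=0 -> in-order
Step 4: SEND seq=303 -> in-order
Step 5: SEND seq=0 -> out-of-order
Step 6: SEND seq=0 -> out-of-order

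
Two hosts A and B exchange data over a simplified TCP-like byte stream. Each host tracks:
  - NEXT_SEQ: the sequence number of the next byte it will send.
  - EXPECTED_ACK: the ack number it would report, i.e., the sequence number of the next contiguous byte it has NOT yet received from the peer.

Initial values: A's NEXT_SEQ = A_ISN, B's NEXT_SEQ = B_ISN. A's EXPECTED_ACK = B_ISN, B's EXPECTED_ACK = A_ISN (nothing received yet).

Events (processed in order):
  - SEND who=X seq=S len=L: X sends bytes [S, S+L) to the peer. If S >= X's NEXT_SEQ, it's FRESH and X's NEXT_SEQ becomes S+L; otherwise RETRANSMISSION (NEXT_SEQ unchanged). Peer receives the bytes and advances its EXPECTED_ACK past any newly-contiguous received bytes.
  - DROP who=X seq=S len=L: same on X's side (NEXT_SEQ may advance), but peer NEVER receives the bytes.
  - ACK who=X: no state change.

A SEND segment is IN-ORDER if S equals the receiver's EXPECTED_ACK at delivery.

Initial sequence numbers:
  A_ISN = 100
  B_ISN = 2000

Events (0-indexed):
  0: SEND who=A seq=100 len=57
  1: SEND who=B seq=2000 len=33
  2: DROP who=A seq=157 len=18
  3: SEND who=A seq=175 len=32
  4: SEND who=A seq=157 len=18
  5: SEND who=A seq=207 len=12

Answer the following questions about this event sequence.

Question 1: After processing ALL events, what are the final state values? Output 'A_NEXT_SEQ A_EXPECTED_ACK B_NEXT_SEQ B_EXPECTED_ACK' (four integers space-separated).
After event 0: A_seq=157 A_ack=2000 B_seq=2000 B_ack=157
After event 1: A_seq=157 A_ack=2033 B_seq=2033 B_ack=157
After event 2: A_seq=175 A_ack=2033 B_seq=2033 B_ack=157
After event 3: A_seq=207 A_ack=2033 B_seq=2033 B_ack=157
After event 4: A_seq=207 A_ack=2033 B_seq=2033 B_ack=207
After event 5: A_seq=219 A_ack=2033 B_seq=2033 B_ack=219

Answer: 219 2033 2033 219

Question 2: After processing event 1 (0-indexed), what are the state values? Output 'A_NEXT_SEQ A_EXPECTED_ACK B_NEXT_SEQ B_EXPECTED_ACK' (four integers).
After event 0: A_seq=157 A_ack=2000 B_seq=2000 B_ack=157
After event 1: A_seq=157 A_ack=2033 B_seq=2033 B_ack=157

157 2033 2033 157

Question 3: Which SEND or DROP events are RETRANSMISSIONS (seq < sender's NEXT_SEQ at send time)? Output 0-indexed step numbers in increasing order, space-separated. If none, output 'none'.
Step 0: SEND seq=100 -> fresh
Step 1: SEND seq=2000 -> fresh
Step 2: DROP seq=157 -> fresh
Step 3: SEND seq=175 -> fresh
Step 4: SEND seq=157 -> retransmit
Step 5: SEND seq=207 -> fresh

Answer: 4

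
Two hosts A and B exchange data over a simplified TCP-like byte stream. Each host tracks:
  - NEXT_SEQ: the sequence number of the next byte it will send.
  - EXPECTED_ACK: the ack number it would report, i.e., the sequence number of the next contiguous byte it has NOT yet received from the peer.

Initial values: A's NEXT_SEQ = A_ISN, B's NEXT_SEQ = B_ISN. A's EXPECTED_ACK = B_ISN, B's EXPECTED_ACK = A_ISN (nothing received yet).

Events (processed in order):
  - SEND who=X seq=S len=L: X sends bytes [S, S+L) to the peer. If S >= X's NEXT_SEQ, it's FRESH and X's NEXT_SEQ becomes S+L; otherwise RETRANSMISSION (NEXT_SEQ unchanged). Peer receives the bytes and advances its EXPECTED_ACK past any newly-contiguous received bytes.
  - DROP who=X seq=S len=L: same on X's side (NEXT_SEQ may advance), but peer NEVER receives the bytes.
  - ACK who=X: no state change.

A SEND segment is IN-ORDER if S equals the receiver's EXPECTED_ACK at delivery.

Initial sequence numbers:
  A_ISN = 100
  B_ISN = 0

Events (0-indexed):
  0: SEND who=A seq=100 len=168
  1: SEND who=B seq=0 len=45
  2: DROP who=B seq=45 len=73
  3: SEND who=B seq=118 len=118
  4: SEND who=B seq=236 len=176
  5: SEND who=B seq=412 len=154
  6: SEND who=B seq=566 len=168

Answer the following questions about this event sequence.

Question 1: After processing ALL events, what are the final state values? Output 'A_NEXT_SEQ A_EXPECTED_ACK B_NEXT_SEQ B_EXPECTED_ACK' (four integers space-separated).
After event 0: A_seq=268 A_ack=0 B_seq=0 B_ack=268
After event 1: A_seq=268 A_ack=45 B_seq=45 B_ack=268
After event 2: A_seq=268 A_ack=45 B_seq=118 B_ack=268
After event 3: A_seq=268 A_ack=45 B_seq=236 B_ack=268
After event 4: A_seq=268 A_ack=45 B_seq=412 B_ack=268
After event 5: A_seq=268 A_ack=45 B_seq=566 B_ack=268
After event 6: A_seq=268 A_ack=45 B_seq=734 B_ack=268

Answer: 268 45 734 268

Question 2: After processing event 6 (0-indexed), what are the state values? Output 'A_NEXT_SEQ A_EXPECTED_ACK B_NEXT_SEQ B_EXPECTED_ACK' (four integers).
After event 0: A_seq=268 A_ack=0 B_seq=0 B_ack=268
After event 1: A_seq=268 A_ack=45 B_seq=45 B_ack=268
After event 2: A_seq=268 A_ack=45 B_seq=118 B_ack=268
After event 3: A_seq=268 A_ack=45 B_seq=236 B_ack=268
After event 4: A_seq=268 A_ack=45 B_seq=412 B_ack=268
After event 5: A_seq=268 A_ack=45 B_seq=566 B_ack=268
After event 6: A_seq=268 A_ack=45 B_seq=734 B_ack=268

268 45 734 268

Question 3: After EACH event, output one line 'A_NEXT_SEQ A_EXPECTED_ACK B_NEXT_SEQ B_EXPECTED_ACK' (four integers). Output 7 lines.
268 0 0 268
268 45 45 268
268 45 118 268
268 45 236 268
268 45 412 268
268 45 566 268
268 45 734 268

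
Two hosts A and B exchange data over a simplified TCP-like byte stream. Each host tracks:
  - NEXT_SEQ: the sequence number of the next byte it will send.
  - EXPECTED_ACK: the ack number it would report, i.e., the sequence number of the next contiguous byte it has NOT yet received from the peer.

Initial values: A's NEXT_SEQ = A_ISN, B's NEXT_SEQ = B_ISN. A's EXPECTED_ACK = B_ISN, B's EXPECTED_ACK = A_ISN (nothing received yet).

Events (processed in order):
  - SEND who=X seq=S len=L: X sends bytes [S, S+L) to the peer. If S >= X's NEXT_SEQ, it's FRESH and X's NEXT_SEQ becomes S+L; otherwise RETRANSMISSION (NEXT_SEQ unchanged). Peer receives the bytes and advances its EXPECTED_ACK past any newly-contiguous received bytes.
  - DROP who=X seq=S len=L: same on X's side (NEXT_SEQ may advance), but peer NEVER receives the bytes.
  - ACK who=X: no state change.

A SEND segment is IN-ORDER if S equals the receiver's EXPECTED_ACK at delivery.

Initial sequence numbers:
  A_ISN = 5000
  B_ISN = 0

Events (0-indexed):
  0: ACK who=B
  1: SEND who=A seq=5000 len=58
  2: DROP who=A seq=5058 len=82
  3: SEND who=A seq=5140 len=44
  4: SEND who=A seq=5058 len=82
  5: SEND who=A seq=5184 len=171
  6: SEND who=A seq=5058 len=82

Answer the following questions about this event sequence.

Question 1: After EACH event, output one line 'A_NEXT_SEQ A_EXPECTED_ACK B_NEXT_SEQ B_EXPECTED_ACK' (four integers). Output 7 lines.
5000 0 0 5000
5058 0 0 5058
5140 0 0 5058
5184 0 0 5058
5184 0 0 5184
5355 0 0 5355
5355 0 0 5355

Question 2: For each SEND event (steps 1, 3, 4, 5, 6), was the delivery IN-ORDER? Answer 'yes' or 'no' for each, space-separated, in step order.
Answer: yes no yes yes no

Derivation:
Step 1: SEND seq=5000 -> in-order
Step 3: SEND seq=5140 -> out-of-order
Step 4: SEND seq=5058 -> in-order
Step 5: SEND seq=5184 -> in-order
Step 6: SEND seq=5058 -> out-of-order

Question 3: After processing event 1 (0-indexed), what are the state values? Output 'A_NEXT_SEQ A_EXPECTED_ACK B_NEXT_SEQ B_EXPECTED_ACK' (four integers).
After event 0: A_seq=5000 A_ack=0 B_seq=0 B_ack=5000
After event 1: A_seq=5058 A_ack=0 B_seq=0 B_ack=5058

5058 0 0 5058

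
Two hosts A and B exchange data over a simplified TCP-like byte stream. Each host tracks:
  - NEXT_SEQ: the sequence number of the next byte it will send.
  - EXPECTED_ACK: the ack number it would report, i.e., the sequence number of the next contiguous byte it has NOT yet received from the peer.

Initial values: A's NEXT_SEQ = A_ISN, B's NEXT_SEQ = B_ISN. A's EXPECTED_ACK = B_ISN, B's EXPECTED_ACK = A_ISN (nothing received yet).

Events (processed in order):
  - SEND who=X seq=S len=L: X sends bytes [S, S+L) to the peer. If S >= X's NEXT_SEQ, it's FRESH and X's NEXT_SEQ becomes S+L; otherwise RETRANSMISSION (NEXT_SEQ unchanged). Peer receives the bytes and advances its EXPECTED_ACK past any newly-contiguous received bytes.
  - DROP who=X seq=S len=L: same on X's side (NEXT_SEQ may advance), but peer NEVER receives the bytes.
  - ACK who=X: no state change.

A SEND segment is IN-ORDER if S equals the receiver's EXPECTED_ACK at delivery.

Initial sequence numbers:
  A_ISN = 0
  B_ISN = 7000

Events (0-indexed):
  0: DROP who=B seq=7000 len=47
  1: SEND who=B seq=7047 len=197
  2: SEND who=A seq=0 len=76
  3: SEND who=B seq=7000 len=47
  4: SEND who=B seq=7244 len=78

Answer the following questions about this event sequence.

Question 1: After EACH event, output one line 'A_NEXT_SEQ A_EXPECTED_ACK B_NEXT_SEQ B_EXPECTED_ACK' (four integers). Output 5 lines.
0 7000 7047 0
0 7000 7244 0
76 7000 7244 76
76 7244 7244 76
76 7322 7322 76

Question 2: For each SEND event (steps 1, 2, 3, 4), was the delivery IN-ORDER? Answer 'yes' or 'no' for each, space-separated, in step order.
Answer: no yes yes yes

Derivation:
Step 1: SEND seq=7047 -> out-of-order
Step 2: SEND seq=0 -> in-order
Step 3: SEND seq=7000 -> in-order
Step 4: SEND seq=7244 -> in-order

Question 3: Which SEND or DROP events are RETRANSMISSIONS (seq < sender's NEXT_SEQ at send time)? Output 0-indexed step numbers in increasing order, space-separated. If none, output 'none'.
Step 0: DROP seq=7000 -> fresh
Step 1: SEND seq=7047 -> fresh
Step 2: SEND seq=0 -> fresh
Step 3: SEND seq=7000 -> retransmit
Step 4: SEND seq=7244 -> fresh

Answer: 3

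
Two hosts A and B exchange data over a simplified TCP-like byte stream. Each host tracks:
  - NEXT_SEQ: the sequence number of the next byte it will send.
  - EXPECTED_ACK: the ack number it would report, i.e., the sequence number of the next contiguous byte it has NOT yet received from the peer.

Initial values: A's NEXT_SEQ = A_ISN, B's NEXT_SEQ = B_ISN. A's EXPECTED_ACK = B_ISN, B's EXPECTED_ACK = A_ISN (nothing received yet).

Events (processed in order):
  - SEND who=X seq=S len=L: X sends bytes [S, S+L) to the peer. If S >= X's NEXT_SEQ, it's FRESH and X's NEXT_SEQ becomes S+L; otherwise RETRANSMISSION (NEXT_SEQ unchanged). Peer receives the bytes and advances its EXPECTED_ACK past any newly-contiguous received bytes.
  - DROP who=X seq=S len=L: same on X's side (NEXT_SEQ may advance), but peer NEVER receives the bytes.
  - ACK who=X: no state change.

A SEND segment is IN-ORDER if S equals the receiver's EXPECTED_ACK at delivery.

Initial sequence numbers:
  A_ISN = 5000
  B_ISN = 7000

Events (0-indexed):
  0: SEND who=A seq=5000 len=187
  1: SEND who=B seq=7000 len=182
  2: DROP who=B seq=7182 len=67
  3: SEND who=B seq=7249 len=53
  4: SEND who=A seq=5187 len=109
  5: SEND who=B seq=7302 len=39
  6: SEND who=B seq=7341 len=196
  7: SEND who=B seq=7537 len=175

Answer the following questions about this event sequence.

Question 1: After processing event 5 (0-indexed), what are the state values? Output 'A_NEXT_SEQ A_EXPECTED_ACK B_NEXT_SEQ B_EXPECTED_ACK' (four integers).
After event 0: A_seq=5187 A_ack=7000 B_seq=7000 B_ack=5187
After event 1: A_seq=5187 A_ack=7182 B_seq=7182 B_ack=5187
After event 2: A_seq=5187 A_ack=7182 B_seq=7249 B_ack=5187
After event 3: A_seq=5187 A_ack=7182 B_seq=7302 B_ack=5187
After event 4: A_seq=5296 A_ack=7182 B_seq=7302 B_ack=5296
After event 5: A_seq=5296 A_ack=7182 B_seq=7341 B_ack=5296

5296 7182 7341 5296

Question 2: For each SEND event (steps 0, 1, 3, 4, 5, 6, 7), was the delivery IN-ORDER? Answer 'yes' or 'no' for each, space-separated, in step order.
Answer: yes yes no yes no no no

Derivation:
Step 0: SEND seq=5000 -> in-order
Step 1: SEND seq=7000 -> in-order
Step 3: SEND seq=7249 -> out-of-order
Step 4: SEND seq=5187 -> in-order
Step 5: SEND seq=7302 -> out-of-order
Step 6: SEND seq=7341 -> out-of-order
Step 7: SEND seq=7537 -> out-of-order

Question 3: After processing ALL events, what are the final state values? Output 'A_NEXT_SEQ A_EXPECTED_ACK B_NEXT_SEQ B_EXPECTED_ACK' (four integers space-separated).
Answer: 5296 7182 7712 5296

Derivation:
After event 0: A_seq=5187 A_ack=7000 B_seq=7000 B_ack=5187
After event 1: A_seq=5187 A_ack=7182 B_seq=7182 B_ack=5187
After event 2: A_seq=5187 A_ack=7182 B_seq=7249 B_ack=5187
After event 3: A_seq=5187 A_ack=7182 B_seq=7302 B_ack=5187
After event 4: A_seq=5296 A_ack=7182 B_seq=7302 B_ack=5296
After event 5: A_seq=5296 A_ack=7182 B_seq=7341 B_ack=5296
After event 6: A_seq=5296 A_ack=7182 B_seq=7537 B_ack=5296
After event 7: A_seq=5296 A_ack=7182 B_seq=7712 B_ack=5296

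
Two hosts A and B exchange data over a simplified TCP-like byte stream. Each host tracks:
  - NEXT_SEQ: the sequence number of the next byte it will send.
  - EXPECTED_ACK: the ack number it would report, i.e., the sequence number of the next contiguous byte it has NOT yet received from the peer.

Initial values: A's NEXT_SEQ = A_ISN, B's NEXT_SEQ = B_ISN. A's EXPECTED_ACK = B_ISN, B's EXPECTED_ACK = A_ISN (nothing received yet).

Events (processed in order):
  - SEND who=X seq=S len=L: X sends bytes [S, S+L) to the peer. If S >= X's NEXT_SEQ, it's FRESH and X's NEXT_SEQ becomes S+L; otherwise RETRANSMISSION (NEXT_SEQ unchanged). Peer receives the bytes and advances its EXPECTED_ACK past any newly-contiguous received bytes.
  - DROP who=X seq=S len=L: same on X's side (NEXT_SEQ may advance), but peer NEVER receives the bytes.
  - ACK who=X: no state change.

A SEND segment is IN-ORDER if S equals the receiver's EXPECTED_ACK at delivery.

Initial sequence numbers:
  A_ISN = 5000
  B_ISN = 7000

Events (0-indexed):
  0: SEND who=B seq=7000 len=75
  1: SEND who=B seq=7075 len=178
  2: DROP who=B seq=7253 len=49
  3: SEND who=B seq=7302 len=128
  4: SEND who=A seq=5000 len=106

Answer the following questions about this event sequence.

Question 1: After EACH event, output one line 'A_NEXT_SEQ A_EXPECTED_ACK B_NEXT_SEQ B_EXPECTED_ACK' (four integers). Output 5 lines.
5000 7075 7075 5000
5000 7253 7253 5000
5000 7253 7302 5000
5000 7253 7430 5000
5106 7253 7430 5106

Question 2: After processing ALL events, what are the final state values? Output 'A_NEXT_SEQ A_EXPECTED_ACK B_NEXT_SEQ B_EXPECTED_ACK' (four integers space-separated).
Answer: 5106 7253 7430 5106

Derivation:
After event 0: A_seq=5000 A_ack=7075 B_seq=7075 B_ack=5000
After event 1: A_seq=5000 A_ack=7253 B_seq=7253 B_ack=5000
After event 2: A_seq=5000 A_ack=7253 B_seq=7302 B_ack=5000
After event 3: A_seq=5000 A_ack=7253 B_seq=7430 B_ack=5000
After event 4: A_seq=5106 A_ack=7253 B_seq=7430 B_ack=5106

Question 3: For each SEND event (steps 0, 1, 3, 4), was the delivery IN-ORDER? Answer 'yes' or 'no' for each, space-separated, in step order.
Step 0: SEND seq=7000 -> in-order
Step 1: SEND seq=7075 -> in-order
Step 3: SEND seq=7302 -> out-of-order
Step 4: SEND seq=5000 -> in-order

Answer: yes yes no yes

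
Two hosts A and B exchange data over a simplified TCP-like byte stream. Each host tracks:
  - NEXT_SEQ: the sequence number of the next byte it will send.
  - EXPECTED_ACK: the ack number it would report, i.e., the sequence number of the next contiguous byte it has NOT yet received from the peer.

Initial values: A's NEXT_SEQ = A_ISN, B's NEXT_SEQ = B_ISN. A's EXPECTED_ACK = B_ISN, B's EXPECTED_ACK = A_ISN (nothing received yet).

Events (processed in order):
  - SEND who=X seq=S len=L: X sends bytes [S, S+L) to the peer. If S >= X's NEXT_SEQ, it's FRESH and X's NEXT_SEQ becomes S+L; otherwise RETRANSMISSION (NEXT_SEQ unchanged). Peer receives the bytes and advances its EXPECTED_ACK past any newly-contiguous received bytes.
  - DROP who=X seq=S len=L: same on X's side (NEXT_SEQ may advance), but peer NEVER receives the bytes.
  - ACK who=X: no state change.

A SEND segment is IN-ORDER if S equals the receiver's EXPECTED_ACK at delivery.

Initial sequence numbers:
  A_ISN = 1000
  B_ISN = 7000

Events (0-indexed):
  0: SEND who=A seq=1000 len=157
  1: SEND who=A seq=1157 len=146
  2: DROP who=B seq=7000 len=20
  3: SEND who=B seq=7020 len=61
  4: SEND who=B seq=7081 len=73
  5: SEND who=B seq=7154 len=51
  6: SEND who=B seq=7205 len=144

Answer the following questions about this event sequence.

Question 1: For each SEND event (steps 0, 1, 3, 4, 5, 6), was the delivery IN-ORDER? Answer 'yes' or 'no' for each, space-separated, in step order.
Answer: yes yes no no no no

Derivation:
Step 0: SEND seq=1000 -> in-order
Step 1: SEND seq=1157 -> in-order
Step 3: SEND seq=7020 -> out-of-order
Step 4: SEND seq=7081 -> out-of-order
Step 5: SEND seq=7154 -> out-of-order
Step 6: SEND seq=7205 -> out-of-order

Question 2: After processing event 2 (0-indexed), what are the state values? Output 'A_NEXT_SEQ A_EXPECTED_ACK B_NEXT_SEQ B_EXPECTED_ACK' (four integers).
After event 0: A_seq=1157 A_ack=7000 B_seq=7000 B_ack=1157
After event 1: A_seq=1303 A_ack=7000 B_seq=7000 B_ack=1303
After event 2: A_seq=1303 A_ack=7000 B_seq=7020 B_ack=1303

1303 7000 7020 1303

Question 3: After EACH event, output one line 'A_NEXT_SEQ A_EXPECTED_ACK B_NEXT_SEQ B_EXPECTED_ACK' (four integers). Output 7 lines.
1157 7000 7000 1157
1303 7000 7000 1303
1303 7000 7020 1303
1303 7000 7081 1303
1303 7000 7154 1303
1303 7000 7205 1303
1303 7000 7349 1303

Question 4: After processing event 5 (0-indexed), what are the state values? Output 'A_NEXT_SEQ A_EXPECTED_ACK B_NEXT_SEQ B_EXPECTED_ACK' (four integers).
After event 0: A_seq=1157 A_ack=7000 B_seq=7000 B_ack=1157
After event 1: A_seq=1303 A_ack=7000 B_seq=7000 B_ack=1303
After event 2: A_seq=1303 A_ack=7000 B_seq=7020 B_ack=1303
After event 3: A_seq=1303 A_ack=7000 B_seq=7081 B_ack=1303
After event 4: A_seq=1303 A_ack=7000 B_seq=7154 B_ack=1303
After event 5: A_seq=1303 A_ack=7000 B_seq=7205 B_ack=1303

1303 7000 7205 1303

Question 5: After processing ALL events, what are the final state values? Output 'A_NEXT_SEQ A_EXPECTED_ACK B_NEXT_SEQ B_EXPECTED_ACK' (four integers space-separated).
After event 0: A_seq=1157 A_ack=7000 B_seq=7000 B_ack=1157
After event 1: A_seq=1303 A_ack=7000 B_seq=7000 B_ack=1303
After event 2: A_seq=1303 A_ack=7000 B_seq=7020 B_ack=1303
After event 3: A_seq=1303 A_ack=7000 B_seq=7081 B_ack=1303
After event 4: A_seq=1303 A_ack=7000 B_seq=7154 B_ack=1303
After event 5: A_seq=1303 A_ack=7000 B_seq=7205 B_ack=1303
After event 6: A_seq=1303 A_ack=7000 B_seq=7349 B_ack=1303

Answer: 1303 7000 7349 1303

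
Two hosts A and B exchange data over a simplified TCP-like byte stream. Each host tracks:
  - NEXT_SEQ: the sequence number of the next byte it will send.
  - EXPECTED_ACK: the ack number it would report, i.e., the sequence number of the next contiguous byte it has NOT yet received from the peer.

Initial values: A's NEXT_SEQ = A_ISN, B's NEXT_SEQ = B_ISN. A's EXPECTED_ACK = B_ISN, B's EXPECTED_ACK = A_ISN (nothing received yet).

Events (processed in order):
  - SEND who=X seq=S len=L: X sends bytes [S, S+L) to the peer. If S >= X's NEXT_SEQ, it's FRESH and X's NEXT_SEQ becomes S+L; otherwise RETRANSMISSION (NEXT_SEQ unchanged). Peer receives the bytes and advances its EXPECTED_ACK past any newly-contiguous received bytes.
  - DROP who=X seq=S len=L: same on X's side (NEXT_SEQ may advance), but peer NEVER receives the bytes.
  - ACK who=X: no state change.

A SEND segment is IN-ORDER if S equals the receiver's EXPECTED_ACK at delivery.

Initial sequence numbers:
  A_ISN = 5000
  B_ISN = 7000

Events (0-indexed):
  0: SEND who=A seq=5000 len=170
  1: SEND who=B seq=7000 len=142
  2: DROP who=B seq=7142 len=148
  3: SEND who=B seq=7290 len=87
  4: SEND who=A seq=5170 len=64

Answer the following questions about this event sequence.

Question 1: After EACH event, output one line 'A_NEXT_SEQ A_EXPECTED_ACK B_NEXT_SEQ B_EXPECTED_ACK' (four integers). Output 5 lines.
5170 7000 7000 5170
5170 7142 7142 5170
5170 7142 7290 5170
5170 7142 7377 5170
5234 7142 7377 5234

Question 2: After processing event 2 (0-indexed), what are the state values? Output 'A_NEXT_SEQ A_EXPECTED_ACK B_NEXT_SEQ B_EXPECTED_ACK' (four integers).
After event 0: A_seq=5170 A_ack=7000 B_seq=7000 B_ack=5170
After event 1: A_seq=5170 A_ack=7142 B_seq=7142 B_ack=5170
After event 2: A_seq=5170 A_ack=7142 B_seq=7290 B_ack=5170

5170 7142 7290 5170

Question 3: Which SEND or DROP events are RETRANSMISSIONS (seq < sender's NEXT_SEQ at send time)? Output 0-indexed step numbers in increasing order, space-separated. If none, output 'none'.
Step 0: SEND seq=5000 -> fresh
Step 1: SEND seq=7000 -> fresh
Step 2: DROP seq=7142 -> fresh
Step 3: SEND seq=7290 -> fresh
Step 4: SEND seq=5170 -> fresh

Answer: none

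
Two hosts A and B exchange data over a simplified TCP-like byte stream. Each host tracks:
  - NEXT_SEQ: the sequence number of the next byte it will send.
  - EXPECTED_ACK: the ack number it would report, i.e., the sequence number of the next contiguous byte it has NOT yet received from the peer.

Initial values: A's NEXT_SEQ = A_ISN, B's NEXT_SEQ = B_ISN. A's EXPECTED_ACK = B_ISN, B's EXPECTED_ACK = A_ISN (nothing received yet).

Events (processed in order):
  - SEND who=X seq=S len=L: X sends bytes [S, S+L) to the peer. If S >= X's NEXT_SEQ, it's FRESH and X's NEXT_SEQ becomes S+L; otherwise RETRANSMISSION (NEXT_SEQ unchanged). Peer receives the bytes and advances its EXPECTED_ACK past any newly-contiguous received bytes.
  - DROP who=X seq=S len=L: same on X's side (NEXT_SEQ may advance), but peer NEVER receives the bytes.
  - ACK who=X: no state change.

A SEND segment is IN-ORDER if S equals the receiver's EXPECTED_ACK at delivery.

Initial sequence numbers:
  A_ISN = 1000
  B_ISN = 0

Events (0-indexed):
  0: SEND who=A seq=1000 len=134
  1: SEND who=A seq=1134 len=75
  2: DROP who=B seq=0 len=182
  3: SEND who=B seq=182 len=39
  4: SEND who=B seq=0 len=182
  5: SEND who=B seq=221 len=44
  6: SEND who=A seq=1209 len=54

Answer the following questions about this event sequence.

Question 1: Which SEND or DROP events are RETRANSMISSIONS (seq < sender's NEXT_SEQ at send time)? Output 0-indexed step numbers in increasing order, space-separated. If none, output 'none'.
Answer: 4

Derivation:
Step 0: SEND seq=1000 -> fresh
Step 1: SEND seq=1134 -> fresh
Step 2: DROP seq=0 -> fresh
Step 3: SEND seq=182 -> fresh
Step 4: SEND seq=0 -> retransmit
Step 5: SEND seq=221 -> fresh
Step 6: SEND seq=1209 -> fresh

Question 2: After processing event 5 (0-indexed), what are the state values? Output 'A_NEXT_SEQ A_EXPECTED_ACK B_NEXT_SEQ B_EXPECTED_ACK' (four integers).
After event 0: A_seq=1134 A_ack=0 B_seq=0 B_ack=1134
After event 1: A_seq=1209 A_ack=0 B_seq=0 B_ack=1209
After event 2: A_seq=1209 A_ack=0 B_seq=182 B_ack=1209
After event 3: A_seq=1209 A_ack=0 B_seq=221 B_ack=1209
After event 4: A_seq=1209 A_ack=221 B_seq=221 B_ack=1209
After event 5: A_seq=1209 A_ack=265 B_seq=265 B_ack=1209

1209 265 265 1209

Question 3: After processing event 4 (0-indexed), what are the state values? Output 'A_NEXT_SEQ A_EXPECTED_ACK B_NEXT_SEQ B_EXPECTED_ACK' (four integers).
After event 0: A_seq=1134 A_ack=0 B_seq=0 B_ack=1134
After event 1: A_seq=1209 A_ack=0 B_seq=0 B_ack=1209
After event 2: A_seq=1209 A_ack=0 B_seq=182 B_ack=1209
After event 3: A_seq=1209 A_ack=0 B_seq=221 B_ack=1209
After event 4: A_seq=1209 A_ack=221 B_seq=221 B_ack=1209

1209 221 221 1209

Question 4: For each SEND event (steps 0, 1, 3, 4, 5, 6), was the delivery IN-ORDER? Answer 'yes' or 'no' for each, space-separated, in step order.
Step 0: SEND seq=1000 -> in-order
Step 1: SEND seq=1134 -> in-order
Step 3: SEND seq=182 -> out-of-order
Step 4: SEND seq=0 -> in-order
Step 5: SEND seq=221 -> in-order
Step 6: SEND seq=1209 -> in-order

Answer: yes yes no yes yes yes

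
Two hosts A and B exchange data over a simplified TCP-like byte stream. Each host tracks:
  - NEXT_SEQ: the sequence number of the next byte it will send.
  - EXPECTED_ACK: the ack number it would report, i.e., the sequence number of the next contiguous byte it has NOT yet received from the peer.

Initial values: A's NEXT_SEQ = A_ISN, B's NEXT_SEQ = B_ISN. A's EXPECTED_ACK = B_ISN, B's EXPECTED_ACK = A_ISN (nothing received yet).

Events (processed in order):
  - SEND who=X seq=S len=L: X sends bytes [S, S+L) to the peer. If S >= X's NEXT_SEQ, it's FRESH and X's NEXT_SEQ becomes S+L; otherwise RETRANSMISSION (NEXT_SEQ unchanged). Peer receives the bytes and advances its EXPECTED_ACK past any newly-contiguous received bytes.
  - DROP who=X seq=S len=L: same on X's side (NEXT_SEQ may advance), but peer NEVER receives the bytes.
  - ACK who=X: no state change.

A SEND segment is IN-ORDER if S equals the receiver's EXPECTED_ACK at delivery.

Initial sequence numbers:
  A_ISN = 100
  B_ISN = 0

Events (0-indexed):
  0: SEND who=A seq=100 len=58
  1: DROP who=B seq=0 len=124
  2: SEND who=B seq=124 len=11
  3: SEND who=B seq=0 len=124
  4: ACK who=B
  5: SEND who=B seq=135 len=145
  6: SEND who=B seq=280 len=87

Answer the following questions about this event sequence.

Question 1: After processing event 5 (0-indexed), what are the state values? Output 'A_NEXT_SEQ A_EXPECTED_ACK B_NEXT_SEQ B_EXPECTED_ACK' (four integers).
After event 0: A_seq=158 A_ack=0 B_seq=0 B_ack=158
After event 1: A_seq=158 A_ack=0 B_seq=124 B_ack=158
After event 2: A_seq=158 A_ack=0 B_seq=135 B_ack=158
After event 3: A_seq=158 A_ack=135 B_seq=135 B_ack=158
After event 4: A_seq=158 A_ack=135 B_seq=135 B_ack=158
After event 5: A_seq=158 A_ack=280 B_seq=280 B_ack=158

158 280 280 158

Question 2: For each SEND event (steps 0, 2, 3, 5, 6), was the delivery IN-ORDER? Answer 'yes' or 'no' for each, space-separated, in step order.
Step 0: SEND seq=100 -> in-order
Step 2: SEND seq=124 -> out-of-order
Step 3: SEND seq=0 -> in-order
Step 5: SEND seq=135 -> in-order
Step 6: SEND seq=280 -> in-order

Answer: yes no yes yes yes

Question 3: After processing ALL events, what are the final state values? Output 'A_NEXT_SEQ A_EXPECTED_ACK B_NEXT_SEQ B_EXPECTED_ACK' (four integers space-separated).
Answer: 158 367 367 158

Derivation:
After event 0: A_seq=158 A_ack=0 B_seq=0 B_ack=158
After event 1: A_seq=158 A_ack=0 B_seq=124 B_ack=158
After event 2: A_seq=158 A_ack=0 B_seq=135 B_ack=158
After event 3: A_seq=158 A_ack=135 B_seq=135 B_ack=158
After event 4: A_seq=158 A_ack=135 B_seq=135 B_ack=158
After event 5: A_seq=158 A_ack=280 B_seq=280 B_ack=158
After event 6: A_seq=158 A_ack=367 B_seq=367 B_ack=158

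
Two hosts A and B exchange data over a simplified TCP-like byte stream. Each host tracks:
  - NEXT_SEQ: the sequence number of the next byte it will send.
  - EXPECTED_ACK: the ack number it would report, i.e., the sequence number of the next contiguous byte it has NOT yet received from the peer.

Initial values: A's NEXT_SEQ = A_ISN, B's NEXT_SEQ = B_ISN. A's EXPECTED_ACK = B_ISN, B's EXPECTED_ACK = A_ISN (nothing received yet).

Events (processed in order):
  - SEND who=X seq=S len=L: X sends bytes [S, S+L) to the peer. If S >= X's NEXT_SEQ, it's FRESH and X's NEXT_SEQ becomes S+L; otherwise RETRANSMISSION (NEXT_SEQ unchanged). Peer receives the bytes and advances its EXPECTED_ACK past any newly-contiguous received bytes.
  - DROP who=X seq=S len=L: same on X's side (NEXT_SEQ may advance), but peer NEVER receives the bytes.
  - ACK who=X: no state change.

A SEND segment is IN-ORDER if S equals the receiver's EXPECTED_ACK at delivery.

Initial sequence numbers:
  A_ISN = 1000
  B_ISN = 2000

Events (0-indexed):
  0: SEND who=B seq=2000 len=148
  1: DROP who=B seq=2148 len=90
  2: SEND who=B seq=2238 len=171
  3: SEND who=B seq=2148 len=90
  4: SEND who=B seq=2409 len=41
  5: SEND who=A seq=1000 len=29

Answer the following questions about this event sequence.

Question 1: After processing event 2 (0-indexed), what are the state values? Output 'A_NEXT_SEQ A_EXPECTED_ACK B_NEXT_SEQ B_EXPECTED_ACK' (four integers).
After event 0: A_seq=1000 A_ack=2148 B_seq=2148 B_ack=1000
After event 1: A_seq=1000 A_ack=2148 B_seq=2238 B_ack=1000
After event 2: A_seq=1000 A_ack=2148 B_seq=2409 B_ack=1000

1000 2148 2409 1000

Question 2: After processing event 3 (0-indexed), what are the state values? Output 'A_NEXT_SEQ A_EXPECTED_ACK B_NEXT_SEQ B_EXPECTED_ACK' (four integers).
After event 0: A_seq=1000 A_ack=2148 B_seq=2148 B_ack=1000
After event 1: A_seq=1000 A_ack=2148 B_seq=2238 B_ack=1000
After event 2: A_seq=1000 A_ack=2148 B_seq=2409 B_ack=1000
After event 3: A_seq=1000 A_ack=2409 B_seq=2409 B_ack=1000

1000 2409 2409 1000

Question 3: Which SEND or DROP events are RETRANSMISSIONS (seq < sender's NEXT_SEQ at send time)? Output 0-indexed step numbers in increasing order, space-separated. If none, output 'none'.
Step 0: SEND seq=2000 -> fresh
Step 1: DROP seq=2148 -> fresh
Step 2: SEND seq=2238 -> fresh
Step 3: SEND seq=2148 -> retransmit
Step 4: SEND seq=2409 -> fresh
Step 5: SEND seq=1000 -> fresh

Answer: 3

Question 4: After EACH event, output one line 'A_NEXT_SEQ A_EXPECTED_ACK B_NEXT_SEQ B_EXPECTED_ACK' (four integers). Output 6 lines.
1000 2148 2148 1000
1000 2148 2238 1000
1000 2148 2409 1000
1000 2409 2409 1000
1000 2450 2450 1000
1029 2450 2450 1029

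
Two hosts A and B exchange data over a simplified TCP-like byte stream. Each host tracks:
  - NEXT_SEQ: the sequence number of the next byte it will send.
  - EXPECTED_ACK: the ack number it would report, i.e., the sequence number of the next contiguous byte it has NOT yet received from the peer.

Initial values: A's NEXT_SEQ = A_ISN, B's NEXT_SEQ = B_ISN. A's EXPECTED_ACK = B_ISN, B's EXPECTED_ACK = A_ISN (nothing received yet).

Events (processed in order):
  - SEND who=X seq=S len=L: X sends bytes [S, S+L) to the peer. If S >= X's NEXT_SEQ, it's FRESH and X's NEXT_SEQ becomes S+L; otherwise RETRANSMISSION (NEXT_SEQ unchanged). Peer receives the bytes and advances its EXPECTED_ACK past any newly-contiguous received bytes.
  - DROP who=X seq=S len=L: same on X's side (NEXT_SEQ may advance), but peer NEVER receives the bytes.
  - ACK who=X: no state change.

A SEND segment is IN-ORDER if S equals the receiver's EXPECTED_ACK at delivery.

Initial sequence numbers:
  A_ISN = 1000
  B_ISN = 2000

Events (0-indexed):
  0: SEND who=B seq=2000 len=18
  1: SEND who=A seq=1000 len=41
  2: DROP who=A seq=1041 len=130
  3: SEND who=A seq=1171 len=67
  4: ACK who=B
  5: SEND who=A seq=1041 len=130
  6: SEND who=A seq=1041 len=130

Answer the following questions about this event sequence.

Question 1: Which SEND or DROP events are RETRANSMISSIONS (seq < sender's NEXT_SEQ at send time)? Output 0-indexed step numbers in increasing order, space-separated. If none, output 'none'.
Step 0: SEND seq=2000 -> fresh
Step 1: SEND seq=1000 -> fresh
Step 2: DROP seq=1041 -> fresh
Step 3: SEND seq=1171 -> fresh
Step 5: SEND seq=1041 -> retransmit
Step 6: SEND seq=1041 -> retransmit

Answer: 5 6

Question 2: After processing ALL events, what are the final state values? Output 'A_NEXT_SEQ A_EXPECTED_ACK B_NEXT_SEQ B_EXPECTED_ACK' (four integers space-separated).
After event 0: A_seq=1000 A_ack=2018 B_seq=2018 B_ack=1000
After event 1: A_seq=1041 A_ack=2018 B_seq=2018 B_ack=1041
After event 2: A_seq=1171 A_ack=2018 B_seq=2018 B_ack=1041
After event 3: A_seq=1238 A_ack=2018 B_seq=2018 B_ack=1041
After event 4: A_seq=1238 A_ack=2018 B_seq=2018 B_ack=1041
After event 5: A_seq=1238 A_ack=2018 B_seq=2018 B_ack=1238
After event 6: A_seq=1238 A_ack=2018 B_seq=2018 B_ack=1238

Answer: 1238 2018 2018 1238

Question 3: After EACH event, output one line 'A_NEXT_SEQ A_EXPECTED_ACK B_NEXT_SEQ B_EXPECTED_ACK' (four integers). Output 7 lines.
1000 2018 2018 1000
1041 2018 2018 1041
1171 2018 2018 1041
1238 2018 2018 1041
1238 2018 2018 1041
1238 2018 2018 1238
1238 2018 2018 1238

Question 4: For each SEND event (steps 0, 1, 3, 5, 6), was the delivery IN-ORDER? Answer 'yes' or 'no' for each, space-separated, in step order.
Step 0: SEND seq=2000 -> in-order
Step 1: SEND seq=1000 -> in-order
Step 3: SEND seq=1171 -> out-of-order
Step 5: SEND seq=1041 -> in-order
Step 6: SEND seq=1041 -> out-of-order

Answer: yes yes no yes no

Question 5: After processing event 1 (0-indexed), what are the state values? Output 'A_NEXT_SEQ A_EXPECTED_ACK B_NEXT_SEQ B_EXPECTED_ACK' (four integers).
After event 0: A_seq=1000 A_ack=2018 B_seq=2018 B_ack=1000
After event 1: A_seq=1041 A_ack=2018 B_seq=2018 B_ack=1041

1041 2018 2018 1041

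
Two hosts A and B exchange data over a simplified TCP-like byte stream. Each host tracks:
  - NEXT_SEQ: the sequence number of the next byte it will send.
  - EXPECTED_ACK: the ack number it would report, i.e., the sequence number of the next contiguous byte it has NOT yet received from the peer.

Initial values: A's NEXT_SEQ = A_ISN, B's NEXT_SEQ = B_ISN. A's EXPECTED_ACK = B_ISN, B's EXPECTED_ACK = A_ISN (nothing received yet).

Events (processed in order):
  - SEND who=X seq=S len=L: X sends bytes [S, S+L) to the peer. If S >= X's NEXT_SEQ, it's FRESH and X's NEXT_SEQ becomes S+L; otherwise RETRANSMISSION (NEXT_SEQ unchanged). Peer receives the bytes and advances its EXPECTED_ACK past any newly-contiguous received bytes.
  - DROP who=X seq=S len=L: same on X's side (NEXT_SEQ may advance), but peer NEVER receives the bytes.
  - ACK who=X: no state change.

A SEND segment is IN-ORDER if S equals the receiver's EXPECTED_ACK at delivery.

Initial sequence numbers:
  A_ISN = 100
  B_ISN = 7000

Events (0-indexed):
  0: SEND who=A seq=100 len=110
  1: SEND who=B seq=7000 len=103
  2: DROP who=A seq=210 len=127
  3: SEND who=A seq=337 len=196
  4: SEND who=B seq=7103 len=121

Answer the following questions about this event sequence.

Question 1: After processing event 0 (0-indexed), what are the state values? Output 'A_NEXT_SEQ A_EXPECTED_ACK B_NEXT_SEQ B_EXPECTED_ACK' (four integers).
After event 0: A_seq=210 A_ack=7000 B_seq=7000 B_ack=210

210 7000 7000 210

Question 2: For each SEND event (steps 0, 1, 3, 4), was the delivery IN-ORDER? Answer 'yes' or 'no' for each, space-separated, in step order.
Answer: yes yes no yes

Derivation:
Step 0: SEND seq=100 -> in-order
Step 1: SEND seq=7000 -> in-order
Step 3: SEND seq=337 -> out-of-order
Step 4: SEND seq=7103 -> in-order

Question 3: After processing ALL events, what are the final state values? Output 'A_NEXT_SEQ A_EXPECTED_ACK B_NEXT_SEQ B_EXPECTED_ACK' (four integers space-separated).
Answer: 533 7224 7224 210

Derivation:
After event 0: A_seq=210 A_ack=7000 B_seq=7000 B_ack=210
After event 1: A_seq=210 A_ack=7103 B_seq=7103 B_ack=210
After event 2: A_seq=337 A_ack=7103 B_seq=7103 B_ack=210
After event 3: A_seq=533 A_ack=7103 B_seq=7103 B_ack=210
After event 4: A_seq=533 A_ack=7224 B_seq=7224 B_ack=210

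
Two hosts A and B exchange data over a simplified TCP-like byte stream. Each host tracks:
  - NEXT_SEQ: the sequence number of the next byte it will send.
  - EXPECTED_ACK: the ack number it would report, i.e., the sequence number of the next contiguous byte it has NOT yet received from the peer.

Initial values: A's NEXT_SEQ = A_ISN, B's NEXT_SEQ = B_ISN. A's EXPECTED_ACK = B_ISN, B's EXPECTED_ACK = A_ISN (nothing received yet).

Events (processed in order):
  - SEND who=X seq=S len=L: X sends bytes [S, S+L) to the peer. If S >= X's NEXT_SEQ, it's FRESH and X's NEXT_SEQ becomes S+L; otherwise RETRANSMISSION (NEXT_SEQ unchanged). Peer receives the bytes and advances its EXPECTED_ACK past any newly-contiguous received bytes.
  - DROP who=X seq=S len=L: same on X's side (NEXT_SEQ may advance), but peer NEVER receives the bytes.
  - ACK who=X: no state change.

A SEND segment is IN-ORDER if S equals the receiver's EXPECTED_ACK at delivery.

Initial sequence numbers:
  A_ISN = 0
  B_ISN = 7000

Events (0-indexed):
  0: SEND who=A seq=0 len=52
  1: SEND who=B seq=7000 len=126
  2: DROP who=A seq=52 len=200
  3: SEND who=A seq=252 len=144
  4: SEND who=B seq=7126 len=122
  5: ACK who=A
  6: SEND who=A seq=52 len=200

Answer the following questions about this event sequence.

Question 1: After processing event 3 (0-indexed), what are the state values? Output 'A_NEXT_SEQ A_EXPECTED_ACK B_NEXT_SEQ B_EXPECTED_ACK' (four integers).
After event 0: A_seq=52 A_ack=7000 B_seq=7000 B_ack=52
After event 1: A_seq=52 A_ack=7126 B_seq=7126 B_ack=52
After event 2: A_seq=252 A_ack=7126 B_seq=7126 B_ack=52
After event 3: A_seq=396 A_ack=7126 B_seq=7126 B_ack=52

396 7126 7126 52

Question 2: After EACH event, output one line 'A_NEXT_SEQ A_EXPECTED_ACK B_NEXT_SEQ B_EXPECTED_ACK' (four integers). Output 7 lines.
52 7000 7000 52
52 7126 7126 52
252 7126 7126 52
396 7126 7126 52
396 7248 7248 52
396 7248 7248 52
396 7248 7248 396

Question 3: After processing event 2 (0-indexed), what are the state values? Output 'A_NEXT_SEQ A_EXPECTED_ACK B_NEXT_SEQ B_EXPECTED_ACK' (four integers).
After event 0: A_seq=52 A_ack=7000 B_seq=7000 B_ack=52
After event 1: A_seq=52 A_ack=7126 B_seq=7126 B_ack=52
After event 2: A_seq=252 A_ack=7126 B_seq=7126 B_ack=52

252 7126 7126 52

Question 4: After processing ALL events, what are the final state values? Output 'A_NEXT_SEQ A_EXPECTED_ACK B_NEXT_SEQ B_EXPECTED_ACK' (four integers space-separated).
After event 0: A_seq=52 A_ack=7000 B_seq=7000 B_ack=52
After event 1: A_seq=52 A_ack=7126 B_seq=7126 B_ack=52
After event 2: A_seq=252 A_ack=7126 B_seq=7126 B_ack=52
After event 3: A_seq=396 A_ack=7126 B_seq=7126 B_ack=52
After event 4: A_seq=396 A_ack=7248 B_seq=7248 B_ack=52
After event 5: A_seq=396 A_ack=7248 B_seq=7248 B_ack=52
After event 6: A_seq=396 A_ack=7248 B_seq=7248 B_ack=396

Answer: 396 7248 7248 396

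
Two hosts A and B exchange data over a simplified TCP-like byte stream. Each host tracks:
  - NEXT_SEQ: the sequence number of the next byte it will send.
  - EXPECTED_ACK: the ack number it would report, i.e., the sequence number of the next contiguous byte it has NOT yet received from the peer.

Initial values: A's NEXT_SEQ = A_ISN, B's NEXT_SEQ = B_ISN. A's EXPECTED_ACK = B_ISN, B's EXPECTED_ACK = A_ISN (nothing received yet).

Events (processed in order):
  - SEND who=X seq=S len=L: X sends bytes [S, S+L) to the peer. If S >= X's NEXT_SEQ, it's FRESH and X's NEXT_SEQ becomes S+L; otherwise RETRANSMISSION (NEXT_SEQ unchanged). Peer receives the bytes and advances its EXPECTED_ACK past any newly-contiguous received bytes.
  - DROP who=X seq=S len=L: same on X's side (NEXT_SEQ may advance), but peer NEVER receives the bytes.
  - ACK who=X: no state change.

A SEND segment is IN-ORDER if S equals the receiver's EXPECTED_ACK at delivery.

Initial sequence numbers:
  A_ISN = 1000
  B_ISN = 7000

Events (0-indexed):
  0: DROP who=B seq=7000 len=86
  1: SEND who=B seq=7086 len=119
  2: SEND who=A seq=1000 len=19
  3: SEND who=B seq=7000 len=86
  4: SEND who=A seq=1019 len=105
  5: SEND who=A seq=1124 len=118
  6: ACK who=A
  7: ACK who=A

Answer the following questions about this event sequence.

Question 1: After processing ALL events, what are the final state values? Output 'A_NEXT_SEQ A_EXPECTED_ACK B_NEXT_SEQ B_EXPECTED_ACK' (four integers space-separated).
Answer: 1242 7205 7205 1242

Derivation:
After event 0: A_seq=1000 A_ack=7000 B_seq=7086 B_ack=1000
After event 1: A_seq=1000 A_ack=7000 B_seq=7205 B_ack=1000
After event 2: A_seq=1019 A_ack=7000 B_seq=7205 B_ack=1019
After event 3: A_seq=1019 A_ack=7205 B_seq=7205 B_ack=1019
After event 4: A_seq=1124 A_ack=7205 B_seq=7205 B_ack=1124
After event 5: A_seq=1242 A_ack=7205 B_seq=7205 B_ack=1242
After event 6: A_seq=1242 A_ack=7205 B_seq=7205 B_ack=1242
After event 7: A_seq=1242 A_ack=7205 B_seq=7205 B_ack=1242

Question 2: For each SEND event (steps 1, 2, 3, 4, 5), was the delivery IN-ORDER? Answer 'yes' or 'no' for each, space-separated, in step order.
Answer: no yes yes yes yes

Derivation:
Step 1: SEND seq=7086 -> out-of-order
Step 2: SEND seq=1000 -> in-order
Step 3: SEND seq=7000 -> in-order
Step 4: SEND seq=1019 -> in-order
Step 5: SEND seq=1124 -> in-order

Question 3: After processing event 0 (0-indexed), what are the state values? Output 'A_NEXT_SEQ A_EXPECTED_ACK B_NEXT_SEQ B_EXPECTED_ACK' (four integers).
After event 0: A_seq=1000 A_ack=7000 B_seq=7086 B_ack=1000

1000 7000 7086 1000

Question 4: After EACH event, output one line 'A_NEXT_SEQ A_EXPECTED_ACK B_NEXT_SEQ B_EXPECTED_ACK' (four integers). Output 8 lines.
1000 7000 7086 1000
1000 7000 7205 1000
1019 7000 7205 1019
1019 7205 7205 1019
1124 7205 7205 1124
1242 7205 7205 1242
1242 7205 7205 1242
1242 7205 7205 1242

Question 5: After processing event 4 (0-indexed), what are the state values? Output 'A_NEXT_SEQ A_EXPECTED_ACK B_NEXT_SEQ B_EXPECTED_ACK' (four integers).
After event 0: A_seq=1000 A_ack=7000 B_seq=7086 B_ack=1000
After event 1: A_seq=1000 A_ack=7000 B_seq=7205 B_ack=1000
After event 2: A_seq=1019 A_ack=7000 B_seq=7205 B_ack=1019
After event 3: A_seq=1019 A_ack=7205 B_seq=7205 B_ack=1019
After event 4: A_seq=1124 A_ack=7205 B_seq=7205 B_ack=1124

1124 7205 7205 1124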